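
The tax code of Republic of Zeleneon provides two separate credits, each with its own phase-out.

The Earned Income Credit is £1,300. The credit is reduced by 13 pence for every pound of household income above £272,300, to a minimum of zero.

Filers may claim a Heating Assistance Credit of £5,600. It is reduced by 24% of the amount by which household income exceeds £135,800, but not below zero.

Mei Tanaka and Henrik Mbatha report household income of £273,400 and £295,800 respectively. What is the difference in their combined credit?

£1,157

Mei (£273,400): Earned Income Credit: 13% of the £1,100 excess over £272,300 is £143; credit = £1,300 − £143 = £1,157. Heating Assistance Credit: 24% of the £137,600 excess over £135,800 is £33,024 ≥ base, so the credit is £0. total £1,157 + £0 = £1,157
Henrik (£295,800): Earned Income Credit: 13% of the £23,500 excess over £272,300 is £3,055 ≥ base, so the credit is £0. Heating Assistance Credit: 24% of the £160,000 excess over £135,800 is £38,400 ≥ base, so the credit is £0. total £0 + £0 = £0
Difference: |£1,157 − £0| = £1,157.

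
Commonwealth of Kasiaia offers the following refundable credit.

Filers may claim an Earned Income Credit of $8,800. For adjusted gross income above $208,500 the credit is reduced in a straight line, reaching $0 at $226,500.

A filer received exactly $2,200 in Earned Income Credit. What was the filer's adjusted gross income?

$222,000

$2,200 is 2,200/8,800 of the full $8,800, so 6,600/8,800 of the $18,000 range has been used: income = $208,500 + $18,000 × 6,600/8,800 = $222,000.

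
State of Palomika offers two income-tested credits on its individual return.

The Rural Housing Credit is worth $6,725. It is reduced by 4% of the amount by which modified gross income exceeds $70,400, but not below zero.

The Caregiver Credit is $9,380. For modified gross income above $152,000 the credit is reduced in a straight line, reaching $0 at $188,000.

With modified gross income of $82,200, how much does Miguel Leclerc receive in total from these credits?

Rural Housing Credit: 4% of the $11,800 excess over $70,400 is $472; credit = $6,725 − $472 = $6,253.
Caregiver Credit: $82,200 is at or below the $152,000 threshold, so the full $9,380 applies.
Total: $6,253 + $9,380 = $15,633.

$15,633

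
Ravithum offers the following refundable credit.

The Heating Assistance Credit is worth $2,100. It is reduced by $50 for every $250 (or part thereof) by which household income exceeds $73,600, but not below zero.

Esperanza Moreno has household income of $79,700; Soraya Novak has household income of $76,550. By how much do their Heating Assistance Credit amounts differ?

$650

Esperanza ($79,700): Heating Assistance Credit: income exceeds $73,600 by $6,100, which is 25 full-or-partial $250 increments; reduction = 25 × $50 = $1,250, leaving $850.
Soraya ($76,550): Heating Assistance Credit: income exceeds $73,600 by $2,950, which is 12 full-or-partial $250 increments; reduction = 12 × $50 = $600, leaving $1,500.
Difference: |$850 − $1,500| = $650.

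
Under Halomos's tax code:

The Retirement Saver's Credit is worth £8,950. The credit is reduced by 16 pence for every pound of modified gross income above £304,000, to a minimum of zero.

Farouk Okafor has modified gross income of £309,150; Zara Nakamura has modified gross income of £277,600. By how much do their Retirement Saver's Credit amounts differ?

£824

Farouk (£309,150): Retirement Saver's Credit: 16% of the £5,150 excess over £304,000 is £824; credit = £8,950 − £824 = £8,126.
Zara (£277,600): Retirement Saver's Credit: £277,600 is at or below the £304,000 threshold, so the full £8,950 applies.
Difference: |£8,126 − £8,950| = £824.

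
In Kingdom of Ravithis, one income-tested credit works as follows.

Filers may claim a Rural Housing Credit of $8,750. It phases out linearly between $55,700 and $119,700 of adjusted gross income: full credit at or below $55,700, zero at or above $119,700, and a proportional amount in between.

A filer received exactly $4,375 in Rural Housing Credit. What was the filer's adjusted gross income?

$87,700

$4,375 is 4,375/8,750 of the full $8,750, so 4,375/8,750 of the $64,000 range has been used: income = $55,700 + $64,000 × 4,375/8,750 = $87,700.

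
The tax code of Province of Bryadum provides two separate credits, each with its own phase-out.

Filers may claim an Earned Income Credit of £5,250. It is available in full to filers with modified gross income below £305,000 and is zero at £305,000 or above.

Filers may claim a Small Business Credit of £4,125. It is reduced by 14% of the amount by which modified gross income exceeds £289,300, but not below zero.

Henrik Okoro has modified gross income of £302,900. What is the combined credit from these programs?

Earned Income Credit: £302,900 is below the £305,000 cutoff, so the full £5,250 applies.
Small Business Credit: 14% of the £13,600 excess over £289,300 is £1,904; credit = £4,125 − £1,904 = £2,221.
Total: £5,250 + £2,221 = £7,471.

£7,471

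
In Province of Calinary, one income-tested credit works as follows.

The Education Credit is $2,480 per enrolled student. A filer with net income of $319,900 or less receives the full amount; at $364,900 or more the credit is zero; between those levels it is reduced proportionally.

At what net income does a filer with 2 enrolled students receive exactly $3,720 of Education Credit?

Full credit = 2 × $2,480 = $4,960.
$3,720 is 3,720/4,960 of the full $4,960, so 1,240/4,960 of the $45,000 range has been used: income = $319,900 + $45,000 × 1,240/4,960 = $331,150.

$331,150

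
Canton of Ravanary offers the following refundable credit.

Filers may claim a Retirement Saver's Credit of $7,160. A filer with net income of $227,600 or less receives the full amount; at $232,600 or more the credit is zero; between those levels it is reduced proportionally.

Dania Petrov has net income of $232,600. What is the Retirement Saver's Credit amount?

Retirement Saver's Credit: $232,600 is at or above $232,600, so the credit is $0.

$0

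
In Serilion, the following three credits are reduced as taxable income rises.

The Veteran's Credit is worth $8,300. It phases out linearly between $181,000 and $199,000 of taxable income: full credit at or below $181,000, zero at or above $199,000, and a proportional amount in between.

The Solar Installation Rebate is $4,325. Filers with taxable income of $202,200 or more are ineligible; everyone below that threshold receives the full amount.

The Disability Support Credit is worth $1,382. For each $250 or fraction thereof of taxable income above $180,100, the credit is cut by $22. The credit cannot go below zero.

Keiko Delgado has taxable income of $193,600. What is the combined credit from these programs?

Veteran's Credit: $193,600 is $12,600 into a $18,000 phase-out range, leaving 5,400/18,000 of the credit: $8,300 × 5,400/18,000 = $2,490.
Solar Installation Rebate: $193,600 is below the $202,200 cutoff, so the full $4,325 applies.
Disability Support Credit: income exceeds $180,100 by $13,500, which is 54 full-or-partial $250 increments; reduction = 54 × $22 = $1,188, leaving $194.
Total: $2,490 + $4,325 + $194 = $7,009.

$7,009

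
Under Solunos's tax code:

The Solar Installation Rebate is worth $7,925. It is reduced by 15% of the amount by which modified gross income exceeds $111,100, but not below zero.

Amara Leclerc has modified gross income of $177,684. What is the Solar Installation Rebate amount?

Solar Installation Rebate: 15% of the $66,584 excess over $111,100 is $9,987.60 ≥ base, so the credit is $0.

$0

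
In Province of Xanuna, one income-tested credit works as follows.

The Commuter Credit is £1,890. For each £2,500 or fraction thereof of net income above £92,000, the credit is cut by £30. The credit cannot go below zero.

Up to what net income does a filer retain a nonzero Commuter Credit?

After 62 increments the reduction is 62 × £30 = £1,860, leaving £30; one more increment wipes it out. Increment 62 ends at excess 62 × £2,500 = £155,000, so the highest qualifying income is £92,000 + £155,000 = £247,000.

£247,000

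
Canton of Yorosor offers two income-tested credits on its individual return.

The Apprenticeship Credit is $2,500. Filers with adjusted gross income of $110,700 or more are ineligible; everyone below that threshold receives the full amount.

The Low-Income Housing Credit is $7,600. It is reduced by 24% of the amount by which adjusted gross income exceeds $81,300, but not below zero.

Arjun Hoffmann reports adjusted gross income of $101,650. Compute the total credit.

$5,216

Apprenticeship Credit: $101,650 is below the $110,700 cutoff, so the full $2,500 applies.
Low-Income Housing Credit: 24% of the $20,350 excess over $81,300 is $4,884; credit = $7,600 − $4,884 = $2,716.
Total: $2,500 + $2,716 = $5,216.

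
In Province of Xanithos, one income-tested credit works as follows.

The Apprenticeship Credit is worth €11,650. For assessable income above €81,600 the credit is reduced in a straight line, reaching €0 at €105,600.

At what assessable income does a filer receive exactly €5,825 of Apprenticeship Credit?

€93,600

€5,825 is 5,825/11,650 of the full €11,650, so 5,825/11,650 of the €24,000 range has been used: income = €81,600 + €24,000 × 5,825/11,650 = €93,600.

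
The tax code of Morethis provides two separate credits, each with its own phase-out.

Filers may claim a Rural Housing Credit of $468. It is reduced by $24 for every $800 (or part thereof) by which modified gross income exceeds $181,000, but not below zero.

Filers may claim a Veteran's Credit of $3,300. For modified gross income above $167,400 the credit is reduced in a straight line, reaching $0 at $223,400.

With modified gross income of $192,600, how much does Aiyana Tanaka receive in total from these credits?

$1,923

Rural Housing Credit: income exceeds $181,000 by $11,600, which is 15 full-or-partial $800 increments; reduction = 15 × $24 = $360, leaving $108.
Veteran's Credit: $192,600 is $25,200 into a $56,000 phase-out range, leaving 30,800/56,000 of the credit: $3,300 × 30,800/56,000 = $1,815.
Total: $108 + $1,815 = $1,923.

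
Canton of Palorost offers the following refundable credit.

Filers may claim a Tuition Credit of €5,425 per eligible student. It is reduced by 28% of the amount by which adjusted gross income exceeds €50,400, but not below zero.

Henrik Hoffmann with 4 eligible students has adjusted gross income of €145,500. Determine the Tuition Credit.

€0

Tuition Credit: base = 4 × €5,425 = €21,700. 28% of the €95,100 excess over €50,400 is €26,628 ≥ base, so the credit is €0.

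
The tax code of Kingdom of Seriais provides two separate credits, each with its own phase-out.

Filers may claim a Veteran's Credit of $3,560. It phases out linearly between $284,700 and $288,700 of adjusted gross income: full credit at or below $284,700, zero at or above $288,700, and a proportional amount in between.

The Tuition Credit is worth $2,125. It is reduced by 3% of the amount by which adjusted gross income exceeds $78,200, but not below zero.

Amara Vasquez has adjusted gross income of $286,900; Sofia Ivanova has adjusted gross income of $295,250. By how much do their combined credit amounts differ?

$1,602

Amara ($286,900): Veteran's Credit: $286,900 is $2,200 into a $4,000 phase-out range, leaving 1,800/4,000 of the credit: $3,560 × 1,800/4,000 = $1,602. Tuition Credit: 3% of the $208,700 excess over $78,200 is $6,261 ≥ base, so the credit is $0. total $1,602 + $0 = $1,602
Sofia ($295,250): Veteran's Credit: $295,250 is at or above $288,700, so the credit is $0. Tuition Credit: 3% of the $217,050 excess over $78,200 is $6,511.50 ≥ base, so the credit is $0. total $0 + $0 = $0
Difference: |$1,602 − $0| = $1,602.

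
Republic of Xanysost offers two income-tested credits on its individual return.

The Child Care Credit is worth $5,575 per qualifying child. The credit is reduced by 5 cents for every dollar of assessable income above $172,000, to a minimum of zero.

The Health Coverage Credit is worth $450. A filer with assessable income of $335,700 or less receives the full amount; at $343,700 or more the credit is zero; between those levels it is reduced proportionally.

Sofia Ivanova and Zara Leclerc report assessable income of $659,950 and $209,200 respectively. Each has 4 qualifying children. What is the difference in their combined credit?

Sofia ($659,950): Child Care Credit: base = 4 × $5,575 = $22,300. 5% of the $487,950 excess over $172,000 is $24,397.50 ≥ base, so the credit is $0. Health Coverage Credit: $659,950 is at or above $343,700, so the credit is $0. total $0 + $0 = $0
Zara ($209,200): Child Care Credit: base = 4 × $5,575 = $22,300. 5% of the $37,200 excess over $172,000 is $1,860; credit = $22,300 − $1,860 = $20,440. Health Coverage Credit: $209,200 is at or below the $335,700 threshold, so the full $450 applies. total $20,440 + $450 = $20,890
Difference: |$0 − $20,890| = $20,890.

$20,890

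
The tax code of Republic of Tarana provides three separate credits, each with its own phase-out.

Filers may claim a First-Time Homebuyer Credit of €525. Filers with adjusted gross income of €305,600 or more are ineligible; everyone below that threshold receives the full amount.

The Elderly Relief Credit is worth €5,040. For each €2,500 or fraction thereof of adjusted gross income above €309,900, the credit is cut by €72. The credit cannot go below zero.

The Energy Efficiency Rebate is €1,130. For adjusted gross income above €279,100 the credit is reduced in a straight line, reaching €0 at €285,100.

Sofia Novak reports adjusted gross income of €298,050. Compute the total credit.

First-Time Homebuyer Credit: €298,050 is below the €305,600 cutoff, so the full €525 applies.
Elderly Relief Credit: €298,050 is at or below the €309,900 threshold, so the full €5,040 applies.
Energy Efficiency Rebate: €298,050 is at or above €285,100, so the credit is €0.
Total: €525 + €5,040 + €0 = €5,565.

€5,565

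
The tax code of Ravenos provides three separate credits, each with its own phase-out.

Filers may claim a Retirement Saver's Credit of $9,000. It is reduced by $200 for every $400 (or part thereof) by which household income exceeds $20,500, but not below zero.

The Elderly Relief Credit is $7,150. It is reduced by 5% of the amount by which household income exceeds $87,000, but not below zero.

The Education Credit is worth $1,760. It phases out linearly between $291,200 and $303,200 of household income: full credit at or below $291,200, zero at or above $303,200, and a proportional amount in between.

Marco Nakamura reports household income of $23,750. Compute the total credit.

Retirement Saver's Credit: income exceeds $20,500 by $3,250, which is 9 full-or-partial $400 increments; reduction = 9 × $200 = $1,800, leaving $7,200.
Elderly Relief Credit: $23,750 is at or below the $87,000 threshold, so the full $7,150 applies.
Education Credit: $23,750 is at or below the $291,200 threshold, so the full $1,760 applies.
Total: $7,200 + $7,150 + $1,760 = $16,110.

$16,110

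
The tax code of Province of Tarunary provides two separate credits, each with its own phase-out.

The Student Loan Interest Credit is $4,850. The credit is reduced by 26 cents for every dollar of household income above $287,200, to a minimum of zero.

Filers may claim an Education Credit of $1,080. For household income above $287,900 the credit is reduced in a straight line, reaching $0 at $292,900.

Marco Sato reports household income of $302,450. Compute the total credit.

Student Loan Interest Credit: 26% of the $15,250 excess over $287,200 is $3,965; credit = $4,850 − $3,965 = $885.
Education Credit: $302,450 is at or above $292,900, so the credit is $0.
Total: $885 + $0 = $885.

$885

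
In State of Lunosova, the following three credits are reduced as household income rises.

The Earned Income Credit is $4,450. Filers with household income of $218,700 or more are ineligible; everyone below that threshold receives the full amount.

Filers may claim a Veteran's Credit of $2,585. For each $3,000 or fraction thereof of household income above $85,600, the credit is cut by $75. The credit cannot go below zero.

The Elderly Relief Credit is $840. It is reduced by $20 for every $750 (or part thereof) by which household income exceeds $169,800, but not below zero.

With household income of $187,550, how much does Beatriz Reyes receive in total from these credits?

$4,845

Earned Income Credit: $187,550 is below the $218,700 cutoff, so the full $4,450 applies.
Veteran's Credit: income exceeds $85,600 by $101,950, which is 34 full-or-partial $3,000 increments; reduction = 34 × $75 = $2,550, leaving $35.
Elderly Relief Credit: income exceeds $169,800 by $17,750, which is 24 full-or-partial $750 increments; reduction = 24 × $20 = $480, leaving $360.
Total: $4,450 + $35 + $360 = $4,845.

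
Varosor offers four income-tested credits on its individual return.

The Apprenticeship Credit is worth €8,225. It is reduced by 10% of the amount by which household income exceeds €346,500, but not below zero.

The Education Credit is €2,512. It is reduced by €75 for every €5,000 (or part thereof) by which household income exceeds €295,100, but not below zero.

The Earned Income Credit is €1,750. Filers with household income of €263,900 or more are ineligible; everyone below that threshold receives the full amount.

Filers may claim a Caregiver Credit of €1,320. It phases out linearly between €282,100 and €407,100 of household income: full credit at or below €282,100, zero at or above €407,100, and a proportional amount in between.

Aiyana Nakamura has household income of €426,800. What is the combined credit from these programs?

€682

Apprenticeship Credit: 10% of the €80,300 excess over €346,500 is €8,030; credit = €8,225 − €8,030 = €195.
Education Credit: income exceeds €295,100 by €131,700, which is 27 full-or-partial €5,000 increments; reduction = 27 × €75 = €2,025, leaving €487.
Earned Income Credit: €426,800 meets or exceeds the €263,900 cutoff, so the credit is €0.
Caregiver Credit: €426,800 is at or above €407,100, so the credit is €0.
Total: €195 + €487 + €0 + €0 = €682.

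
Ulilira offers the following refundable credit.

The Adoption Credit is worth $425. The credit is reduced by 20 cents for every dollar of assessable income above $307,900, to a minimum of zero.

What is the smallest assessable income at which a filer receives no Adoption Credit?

The credit falls by 20% of each dollar above $307,900, so it reaches zero when the excess is $425 / 20% = $2,125: income = $307,900 + $2,125 = $310,025.

$310,025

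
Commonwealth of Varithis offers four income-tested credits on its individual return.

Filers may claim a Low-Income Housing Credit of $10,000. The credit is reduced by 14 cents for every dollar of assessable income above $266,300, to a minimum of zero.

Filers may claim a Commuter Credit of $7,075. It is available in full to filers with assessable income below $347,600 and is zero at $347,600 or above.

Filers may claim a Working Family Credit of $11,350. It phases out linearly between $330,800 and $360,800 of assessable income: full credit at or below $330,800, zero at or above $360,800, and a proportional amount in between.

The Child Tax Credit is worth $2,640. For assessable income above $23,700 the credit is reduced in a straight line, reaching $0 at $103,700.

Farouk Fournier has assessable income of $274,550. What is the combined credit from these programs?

$27,270

Low-Income Housing Credit: 14% of the $8,250 excess over $266,300 is $1,155; credit = $10,000 − $1,155 = $8,845.
Commuter Credit: $274,550 is below the $347,600 cutoff, so the full $7,075 applies.
Working Family Credit: $274,550 is at or below the $330,800 threshold, so the full $11,350 applies.
Child Tax Credit: $274,550 is at or above $103,700, so the credit is $0.
Total: $8,845 + $7,075 + $11,350 + $0 = $27,270.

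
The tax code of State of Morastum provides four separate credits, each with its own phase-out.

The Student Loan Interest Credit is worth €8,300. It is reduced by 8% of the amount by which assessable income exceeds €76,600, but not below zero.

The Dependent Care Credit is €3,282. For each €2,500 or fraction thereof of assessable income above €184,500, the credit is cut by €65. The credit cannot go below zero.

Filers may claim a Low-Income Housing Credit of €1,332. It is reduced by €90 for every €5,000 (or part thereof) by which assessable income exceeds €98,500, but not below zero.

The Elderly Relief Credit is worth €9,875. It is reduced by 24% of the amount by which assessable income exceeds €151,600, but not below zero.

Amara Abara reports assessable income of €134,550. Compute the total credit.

Student Loan Interest Credit: 8% of the €57,950 excess over €76,600 is €4,636; credit = €8,300 − €4,636 = €3,664.
Dependent Care Credit: €134,550 is at or below the €184,500 threshold, so the full €3,282 applies.
Low-Income Housing Credit: income exceeds €98,500 by €36,050, which is 8 full-or-partial €5,000 increments; reduction = 8 × €90 = €720, leaving €612.
Elderly Relief Credit: €134,550 is at or below the €151,600 threshold, so the full €9,875 applies.
Total: €3,664 + €3,282 + €612 + €9,875 = €17,433.

€17,433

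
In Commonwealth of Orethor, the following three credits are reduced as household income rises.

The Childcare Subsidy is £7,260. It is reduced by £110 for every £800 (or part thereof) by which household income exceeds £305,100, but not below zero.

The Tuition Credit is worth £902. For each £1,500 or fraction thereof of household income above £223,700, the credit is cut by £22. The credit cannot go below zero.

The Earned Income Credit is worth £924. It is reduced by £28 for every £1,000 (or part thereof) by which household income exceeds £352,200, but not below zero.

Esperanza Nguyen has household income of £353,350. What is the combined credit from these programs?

£1,418

Childcare Subsidy: income exceeds £305,100 by £48,250, which is 61 full-or-partial £800 increments; reduction = 61 × £110 = £6,710, leaving £550.
Tuition Credit: income exceeds £223,700 by £129,650 → 87 increments × £22 = £1,914 ≥ base, so the credit is £0.
Earned Income Credit: income exceeds £352,200 by £1,150, which is 2 full-or-partial £1,000 increments; reduction = 2 × £28 = £56, leaving £868.
Total: £550 + £0 + £868 = £1,418.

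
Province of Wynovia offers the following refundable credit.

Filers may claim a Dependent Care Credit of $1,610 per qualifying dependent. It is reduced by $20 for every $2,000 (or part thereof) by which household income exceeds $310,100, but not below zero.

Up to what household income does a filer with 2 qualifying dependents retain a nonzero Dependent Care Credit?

Full credit = 2 × $1,610 = $3,220.
After 160 increments the reduction is 160 × $20 = $3,200, leaving $20; one more increment wipes it out. Increment 160 ends at excess 160 × $2,000 = $320,000, so the highest qualifying income is $310,100 + $320,000 = $630,100.

$630,100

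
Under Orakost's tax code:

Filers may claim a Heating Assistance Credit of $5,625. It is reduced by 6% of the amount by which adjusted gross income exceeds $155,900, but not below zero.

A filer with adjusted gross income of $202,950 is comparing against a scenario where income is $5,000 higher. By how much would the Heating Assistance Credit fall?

$300

At $202,950 — 6% of the $47,050 excess over $155,900 is $2,823; credit = $5,625 − $2,823 = $2,802.
At $207,950 — 6% of the $52,050 excess over $155,900 is $3,123; credit = $5,625 − $3,123 = $2,502.
Lost: $2,802 − $2,502 = $300.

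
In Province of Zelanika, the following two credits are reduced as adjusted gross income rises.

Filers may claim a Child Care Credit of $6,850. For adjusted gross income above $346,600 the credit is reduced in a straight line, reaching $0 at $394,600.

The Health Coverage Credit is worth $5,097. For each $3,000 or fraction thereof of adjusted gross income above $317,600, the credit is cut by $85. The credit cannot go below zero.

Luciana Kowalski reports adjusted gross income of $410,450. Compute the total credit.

$2,462

Child Care Credit: $410,450 is at or above $394,600, so the credit is $0.
Health Coverage Credit: income exceeds $317,600 by $92,850, which is 31 full-or-partial $3,000 increments; reduction = 31 × $85 = $2,635, leaving $2,462.
Total: $0 + $2,462 = $2,462.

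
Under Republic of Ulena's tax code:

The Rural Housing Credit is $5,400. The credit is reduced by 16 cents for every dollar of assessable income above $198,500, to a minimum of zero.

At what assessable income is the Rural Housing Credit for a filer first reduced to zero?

$232,250

The credit falls by 16% of each dollar above $198,500, so it reaches zero when the excess is $5,400 / 16% = $33,750: income = $198,500 + $33,750 = $232,250.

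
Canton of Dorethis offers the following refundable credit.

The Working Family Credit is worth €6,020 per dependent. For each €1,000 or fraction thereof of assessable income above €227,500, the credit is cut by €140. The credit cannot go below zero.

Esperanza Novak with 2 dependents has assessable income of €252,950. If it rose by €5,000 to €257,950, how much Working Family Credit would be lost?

At €252,950 — base = 2 × €6,020 = €12,040. income exceeds €227,500 by €25,450, which is 26 full-or-partial €1,000 increments; reduction = 26 × €140 = €3,640, leaving €8,400.
At €257,950 — base = 2 × €6,020 = €12,040. income exceeds €227,500 by €30,450, which is 31 full-or-partial €1,000 increments; reduction = 31 × €140 = €4,340, leaving €7,700.
Lost: €8,400 − €7,700 = €700.

€700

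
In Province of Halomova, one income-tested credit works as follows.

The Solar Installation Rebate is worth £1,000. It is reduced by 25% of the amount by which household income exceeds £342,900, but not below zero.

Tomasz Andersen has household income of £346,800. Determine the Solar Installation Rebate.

£25

Solar Installation Rebate: 25% of the £3,900 excess over £342,900 is £975; credit = £1,000 − £975 = £25.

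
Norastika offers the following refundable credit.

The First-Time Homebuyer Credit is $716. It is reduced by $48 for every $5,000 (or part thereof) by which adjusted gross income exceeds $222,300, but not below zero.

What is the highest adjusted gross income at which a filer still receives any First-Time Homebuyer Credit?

$292,300

After 14 increments the reduction is 14 × $48 = $672, leaving $44; one more increment wipes it out. Increment 14 ends at excess 14 × $5,000 = $70,000, so the highest qualifying income is $222,300 + $70,000 = $292,300.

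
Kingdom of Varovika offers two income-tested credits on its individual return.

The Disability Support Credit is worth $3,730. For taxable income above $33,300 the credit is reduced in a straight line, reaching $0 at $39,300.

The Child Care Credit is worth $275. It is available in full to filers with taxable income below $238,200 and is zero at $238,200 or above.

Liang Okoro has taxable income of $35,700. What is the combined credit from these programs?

$2,513

Disability Support Credit: $35,700 is $2,400 into a $6,000 phase-out range, leaving 3,600/6,000 of the credit: $3,730 × 3,600/6,000 = $2,238.
Child Care Credit: $35,700 is below the $238,200 cutoff, so the full $275 applies.
Total: $2,238 + $275 = $2,513.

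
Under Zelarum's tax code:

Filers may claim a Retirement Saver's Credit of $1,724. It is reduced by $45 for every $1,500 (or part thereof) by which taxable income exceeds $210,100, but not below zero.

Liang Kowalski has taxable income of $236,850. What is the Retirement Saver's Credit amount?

$914

Retirement Saver's Credit: income exceeds $210,100 by $26,750, which is 18 full-or-partial $1,500 increments; reduction = 18 × $45 = $810, leaving $914.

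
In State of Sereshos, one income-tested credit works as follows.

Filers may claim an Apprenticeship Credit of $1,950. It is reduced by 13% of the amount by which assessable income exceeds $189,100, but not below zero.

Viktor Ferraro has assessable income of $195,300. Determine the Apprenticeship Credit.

$1,144

Apprenticeship Credit: 13% of the $6,200 excess over $189,100 is $806; credit = $1,950 − $806 = $1,144.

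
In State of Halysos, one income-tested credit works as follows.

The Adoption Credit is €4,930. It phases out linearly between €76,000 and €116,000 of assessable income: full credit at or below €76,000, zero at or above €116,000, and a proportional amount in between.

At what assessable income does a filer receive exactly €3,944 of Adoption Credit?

€3,944 is 3,944/4,930 of the full €4,930, so 986/4,930 of the €40,000 range has been used: income = €76,000 + €40,000 × 986/4,930 = €84,000.

€84,000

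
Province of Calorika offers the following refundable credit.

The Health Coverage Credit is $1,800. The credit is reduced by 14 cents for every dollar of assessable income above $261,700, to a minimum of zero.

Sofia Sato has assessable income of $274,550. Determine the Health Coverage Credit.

Health Coverage Credit: 14% of the $12,850 excess over $261,700 is $1,799; credit = $1,800 − $1,799 = $1.

$1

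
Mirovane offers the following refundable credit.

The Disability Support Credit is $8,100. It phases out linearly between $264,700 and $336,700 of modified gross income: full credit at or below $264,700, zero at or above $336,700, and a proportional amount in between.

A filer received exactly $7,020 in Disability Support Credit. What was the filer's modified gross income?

$7,020 is 7,020/8,100 of the full $8,100, so 1,080/8,100 of the $72,000 range has been used: income = $264,700 + $72,000 × 1,080/8,100 = $274,300.

$274,300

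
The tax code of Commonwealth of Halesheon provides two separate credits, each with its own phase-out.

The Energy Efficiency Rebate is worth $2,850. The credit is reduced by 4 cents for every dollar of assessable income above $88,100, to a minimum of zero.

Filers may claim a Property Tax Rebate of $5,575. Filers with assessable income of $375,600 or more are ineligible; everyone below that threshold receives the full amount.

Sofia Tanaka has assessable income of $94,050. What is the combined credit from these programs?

Energy Efficiency Rebate: 4% of the $5,950 excess over $88,100 is $238; credit = $2,850 − $238 = $2,612.
Property Tax Rebate: $94,050 is below the $375,600 cutoff, so the full $5,575 applies.
Total: $2,612 + $5,575 = $8,187.

$8,187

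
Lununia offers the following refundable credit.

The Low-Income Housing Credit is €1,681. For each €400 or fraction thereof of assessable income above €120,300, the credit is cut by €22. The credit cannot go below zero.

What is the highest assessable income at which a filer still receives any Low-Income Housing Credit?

€150,700

After 76 increments the reduction is 76 × €22 = €1,672, leaving €9; one more increment wipes it out. Increment 76 ends at excess 76 × €400 = €30,400, so the highest qualifying income is €120,300 + €30,400 = €150,700.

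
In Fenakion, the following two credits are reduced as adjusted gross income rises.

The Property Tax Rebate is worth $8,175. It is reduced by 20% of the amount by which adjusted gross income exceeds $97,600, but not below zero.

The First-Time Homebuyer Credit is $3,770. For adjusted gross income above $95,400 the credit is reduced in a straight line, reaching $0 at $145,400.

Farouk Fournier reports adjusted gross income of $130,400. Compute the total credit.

$2,746

Property Tax Rebate: 20% of the $32,800 excess over $97,600 is $6,560; credit = $8,175 − $6,560 = $1,615.
First-Time Homebuyer Credit: $130,400 is $35,000 into a $50,000 phase-out range, leaving 15,000/50,000 of the credit: $3,770 × 15,000/50,000 = $1,131.
Total: $1,615 + $1,131 = $2,746.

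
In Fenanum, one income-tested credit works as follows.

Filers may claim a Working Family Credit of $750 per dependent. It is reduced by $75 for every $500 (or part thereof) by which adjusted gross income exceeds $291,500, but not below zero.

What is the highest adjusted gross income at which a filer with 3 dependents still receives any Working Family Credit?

$306,000

Full credit = 3 × $750 = $2,250.
After 29 increments the reduction is 29 × $75 = $2,175, leaving $75; one more increment wipes it out. Increment 29 ends at excess 29 × $500 = $14,500, so the highest qualifying income is $291,500 + $14,500 = $306,000.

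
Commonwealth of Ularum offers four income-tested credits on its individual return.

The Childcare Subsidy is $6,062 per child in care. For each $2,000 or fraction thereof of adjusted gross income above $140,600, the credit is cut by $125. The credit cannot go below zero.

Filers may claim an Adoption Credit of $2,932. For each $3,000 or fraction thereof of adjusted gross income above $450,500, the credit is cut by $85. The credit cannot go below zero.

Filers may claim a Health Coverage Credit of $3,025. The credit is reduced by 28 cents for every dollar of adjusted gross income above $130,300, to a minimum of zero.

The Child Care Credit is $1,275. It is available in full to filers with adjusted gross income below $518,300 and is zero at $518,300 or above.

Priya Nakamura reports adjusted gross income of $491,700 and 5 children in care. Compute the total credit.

Childcare Subsidy: base = 5 × $6,062 = $30,310. income exceeds $140,600 by $351,100, which is 176 full-or-partial $2,000 increments; reduction = 176 × $125 = $22,000, leaving $8,310.
Adoption Credit: income exceeds $450,500 by $41,200, which is 14 full-or-partial $3,000 increments; reduction = 14 × $85 = $1,190, leaving $1,742.
Health Coverage Credit: 28% of the $361,400 excess over $130,300 is $101,192 ≥ base, so the credit is $0.
Child Care Credit: $491,700 is below the $518,300 cutoff, so the full $1,275 applies.
Total: $8,310 + $1,742 + $0 + $1,275 = $11,327.

$11,327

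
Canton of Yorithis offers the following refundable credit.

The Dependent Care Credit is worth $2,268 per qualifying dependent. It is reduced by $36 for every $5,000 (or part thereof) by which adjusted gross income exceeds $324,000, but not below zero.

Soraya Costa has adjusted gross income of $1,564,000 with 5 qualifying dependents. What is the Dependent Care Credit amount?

Dependent Care Credit: base = 5 × $2,268 = $11,340. income exceeds $324,000 by $1,240,000, which is 248 full-or-partial $5,000 increments; reduction = 248 × $36 = $8,928, leaving $2,412.

$2,412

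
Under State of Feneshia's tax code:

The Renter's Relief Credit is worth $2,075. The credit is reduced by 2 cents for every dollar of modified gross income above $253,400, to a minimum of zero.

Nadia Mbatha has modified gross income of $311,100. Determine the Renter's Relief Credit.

$921

Renter's Relief Credit: 2% of the $57,700 excess over $253,400 is $1,154; credit = $2,075 − $1,154 = $921.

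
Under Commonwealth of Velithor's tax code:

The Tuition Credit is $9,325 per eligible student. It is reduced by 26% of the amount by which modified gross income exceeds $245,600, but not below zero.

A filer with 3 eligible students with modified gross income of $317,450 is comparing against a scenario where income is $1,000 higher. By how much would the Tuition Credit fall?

$260

At $317,450 — base = 3 × $9,325 = $27,975. 26% of the $71,850 excess over $245,600 is $18,681; credit = $27,975 − $18,681 = $9,294.
At $318,450 — base = 3 × $9,325 = $27,975. 26% of the $72,850 excess over $245,600 is $18,941; credit = $27,975 − $18,941 = $9,034.
Lost: $9,294 − $9,034 = $260.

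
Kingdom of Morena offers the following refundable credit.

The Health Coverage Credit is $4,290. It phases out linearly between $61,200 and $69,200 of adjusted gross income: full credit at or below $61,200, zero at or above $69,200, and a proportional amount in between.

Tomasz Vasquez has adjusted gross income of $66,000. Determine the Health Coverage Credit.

$1,716

Health Coverage Credit: $66,000 is $4,800 into a $8,000 phase-out range, leaving 3,200/8,000 of the credit: $4,290 × 3,200/8,000 = $1,716.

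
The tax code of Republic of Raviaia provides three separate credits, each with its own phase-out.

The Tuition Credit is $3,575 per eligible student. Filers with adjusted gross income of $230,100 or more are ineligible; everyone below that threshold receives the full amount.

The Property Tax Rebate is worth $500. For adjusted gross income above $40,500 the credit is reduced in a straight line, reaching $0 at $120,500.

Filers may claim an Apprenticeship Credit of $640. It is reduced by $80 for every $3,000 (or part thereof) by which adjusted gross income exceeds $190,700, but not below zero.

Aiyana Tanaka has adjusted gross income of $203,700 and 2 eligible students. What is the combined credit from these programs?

Tuition Credit: base = 2 × $3,575 = $7,150. $203,700 is below the $230,100 cutoff, so the full $7,150 applies.
Property Tax Rebate: $203,700 is at or above $120,500, so the credit is $0.
Apprenticeship Credit: income exceeds $190,700 by $13,000, which is 5 full-or-partial $3,000 increments; reduction = 5 × $80 = $400, leaving $240.
Total: $7,150 + $0 + $240 = $7,390.

$7,390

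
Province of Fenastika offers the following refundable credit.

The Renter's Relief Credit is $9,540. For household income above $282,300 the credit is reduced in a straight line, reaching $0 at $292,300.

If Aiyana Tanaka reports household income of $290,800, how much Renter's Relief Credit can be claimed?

Renter's Relief Credit: $290,800 is $8,500 into a $10,000 phase-out range, leaving 1,500/10,000 of the credit: $9,540 × 1,500/10,000 = $1,431.

$1,431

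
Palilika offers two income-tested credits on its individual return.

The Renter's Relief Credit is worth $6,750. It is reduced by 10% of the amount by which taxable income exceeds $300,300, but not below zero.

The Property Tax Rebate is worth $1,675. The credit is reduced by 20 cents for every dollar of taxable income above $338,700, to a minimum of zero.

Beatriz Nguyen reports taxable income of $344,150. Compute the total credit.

Renter's Relief Credit: 10% of the $43,850 excess over $300,300 is $4,385; credit = $6,750 − $4,385 = $2,365.
Property Tax Rebate: 20% of the $5,450 excess over $338,700 is $1,090; credit = $1,675 − $1,090 = $585.
Total: $2,365 + $585 = $2,950.

$2,950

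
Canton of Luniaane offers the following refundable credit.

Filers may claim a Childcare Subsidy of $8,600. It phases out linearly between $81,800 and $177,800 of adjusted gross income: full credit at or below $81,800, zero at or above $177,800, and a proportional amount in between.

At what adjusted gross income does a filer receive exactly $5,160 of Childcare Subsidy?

$5,160 is 5,160/8,600 of the full $8,600, so 3,440/8,600 of the $96,000 range has been used: income = $81,800 + $96,000 × 3,440/8,600 = $120,200.

$120,200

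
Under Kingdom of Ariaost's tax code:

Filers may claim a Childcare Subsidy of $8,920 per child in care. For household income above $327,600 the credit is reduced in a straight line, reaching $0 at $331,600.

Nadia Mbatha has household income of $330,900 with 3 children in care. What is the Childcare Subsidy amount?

$4,683

Childcare Subsidy: base = 3 × $8,920 = $26,760. $330,900 is $3,300 into a $4,000 phase-out range, leaving 700/4,000 of the credit: $26,760 × 700/4,000 = $4,683.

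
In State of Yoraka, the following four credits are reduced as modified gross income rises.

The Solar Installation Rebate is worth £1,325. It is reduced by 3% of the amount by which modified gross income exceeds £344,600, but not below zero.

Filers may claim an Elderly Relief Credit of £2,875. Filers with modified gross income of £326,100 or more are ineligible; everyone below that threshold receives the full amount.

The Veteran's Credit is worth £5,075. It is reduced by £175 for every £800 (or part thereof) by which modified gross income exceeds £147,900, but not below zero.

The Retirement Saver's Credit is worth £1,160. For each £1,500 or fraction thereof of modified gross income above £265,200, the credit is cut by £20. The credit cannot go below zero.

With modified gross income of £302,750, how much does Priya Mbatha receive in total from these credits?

£4,840

Solar Installation Rebate: £302,750 is at or below the £344,600 threshold, so the full £1,325 applies.
Elderly Relief Credit: £302,750 is below the £326,100 cutoff, so the full £2,875 applies.
Veteran's Credit: income exceeds £147,900 by £154,850 → 194 increments × £175 = £33,950 ≥ base, so the credit is £0.
Retirement Saver's Credit: income exceeds £265,200 by £37,550, which is 26 full-or-partial £1,500 increments; reduction = 26 × £20 = £520, leaving £640.
Total: £1,325 + £2,875 + £0 + £640 = £4,840.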